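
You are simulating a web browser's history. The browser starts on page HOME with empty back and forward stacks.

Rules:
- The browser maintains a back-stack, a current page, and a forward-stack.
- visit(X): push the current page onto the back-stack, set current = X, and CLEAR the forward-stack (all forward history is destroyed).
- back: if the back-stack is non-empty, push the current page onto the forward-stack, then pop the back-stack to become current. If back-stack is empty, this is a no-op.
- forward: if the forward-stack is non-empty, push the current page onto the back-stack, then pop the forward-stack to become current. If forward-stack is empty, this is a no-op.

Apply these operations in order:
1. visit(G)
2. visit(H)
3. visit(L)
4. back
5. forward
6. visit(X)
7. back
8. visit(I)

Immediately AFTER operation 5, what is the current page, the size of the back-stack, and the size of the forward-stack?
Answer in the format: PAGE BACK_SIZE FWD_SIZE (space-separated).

After 1 (visit(G)): cur=G back=1 fwd=0
After 2 (visit(H)): cur=H back=2 fwd=0
After 3 (visit(L)): cur=L back=3 fwd=0
After 4 (back): cur=H back=2 fwd=1
After 5 (forward): cur=L back=3 fwd=0

L 3 0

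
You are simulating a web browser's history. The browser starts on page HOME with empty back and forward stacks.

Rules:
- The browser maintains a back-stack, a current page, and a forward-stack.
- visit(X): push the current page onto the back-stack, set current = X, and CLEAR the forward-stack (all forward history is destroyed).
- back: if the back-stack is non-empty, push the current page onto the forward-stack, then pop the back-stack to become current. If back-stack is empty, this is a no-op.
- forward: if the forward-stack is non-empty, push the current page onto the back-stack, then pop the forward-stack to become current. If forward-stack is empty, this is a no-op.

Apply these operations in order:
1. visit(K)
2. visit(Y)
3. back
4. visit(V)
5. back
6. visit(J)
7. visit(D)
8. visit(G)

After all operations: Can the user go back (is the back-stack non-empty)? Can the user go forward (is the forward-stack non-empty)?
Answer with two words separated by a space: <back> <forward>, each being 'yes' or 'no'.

After 1 (visit(K)): cur=K back=1 fwd=0
After 2 (visit(Y)): cur=Y back=2 fwd=0
After 3 (back): cur=K back=1 fwd=1
After 4 (visit(V)): cur=V back=2 fwd=0
After 5 (back): cur=K back=1 fwd=1
After 6 (visit(J)): cur=J back=2 fwd=0
After 7 (visit(D)): cur=D back=3 fwd=0
After 8 (visit(G)): cur=G back=4 fwd=0

Answer: yes no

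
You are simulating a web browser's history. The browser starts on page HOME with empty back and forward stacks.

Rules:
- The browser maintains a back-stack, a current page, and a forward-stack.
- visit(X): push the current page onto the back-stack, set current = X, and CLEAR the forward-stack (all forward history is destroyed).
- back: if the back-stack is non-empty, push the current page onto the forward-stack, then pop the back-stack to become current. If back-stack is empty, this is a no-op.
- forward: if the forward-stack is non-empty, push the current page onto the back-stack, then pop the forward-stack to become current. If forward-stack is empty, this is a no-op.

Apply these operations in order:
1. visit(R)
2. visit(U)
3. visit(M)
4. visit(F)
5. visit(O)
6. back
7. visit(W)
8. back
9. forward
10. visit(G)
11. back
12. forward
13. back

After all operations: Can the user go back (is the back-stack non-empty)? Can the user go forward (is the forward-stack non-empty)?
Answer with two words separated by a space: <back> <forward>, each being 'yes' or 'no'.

After 1 (visit(R)): cur=R back=1 fwd=0
After 2 (visit(U)): cur=U back=2 fwd=0
After 3 (visit(M)): cur=M back=3 fwd=0
After 4 (visit(F)): cur=F back=4 fwd=0
After 5 (visit(O)): cur=O back=5 fwd=0
After 6 (back): cur=F back=4 fwd=1
After 7 (visit(W)): cur=W back=5 fwd=0
After 8 (back): cur=F back=4 fwd=1
After 9 (forward): cur=W back=5 fwd=0
After 10 (visit(G)): cur=G back=6 fwd=0
After 11 (back): cur=W back=5 fwd=1
After 12 (forward): cur=G back=6 fwd=0
After 13 (back): cur=W back=5 fwd=1

Answer: yes yes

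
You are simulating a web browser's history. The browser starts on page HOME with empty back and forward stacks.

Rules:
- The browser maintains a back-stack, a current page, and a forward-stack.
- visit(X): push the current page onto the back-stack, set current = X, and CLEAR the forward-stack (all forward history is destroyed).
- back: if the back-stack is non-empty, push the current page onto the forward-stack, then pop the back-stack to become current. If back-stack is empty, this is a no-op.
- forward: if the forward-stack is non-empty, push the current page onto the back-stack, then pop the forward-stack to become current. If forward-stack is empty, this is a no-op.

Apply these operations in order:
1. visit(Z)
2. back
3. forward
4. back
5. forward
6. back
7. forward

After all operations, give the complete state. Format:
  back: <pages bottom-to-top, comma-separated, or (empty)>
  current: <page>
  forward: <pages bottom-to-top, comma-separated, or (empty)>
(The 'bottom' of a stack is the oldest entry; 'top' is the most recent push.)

After 1 (visit(Z)): cur=Z back=1 fwd=0
After 2 (back): cur=HOME back=0 fwd=1
After 3 (forward): cur=Z back=1 fwd=0
After 4 (back): cur=HOME back=0 fwd=1
After 5 (forward): cur=Z back=1 fwd=0
After 6 (back): cur=HOME back=0 fwd=1
After 7 (forward): cur=Z back=1 fwd=0

Answer: back: HOME
current: Z
forward: (empty)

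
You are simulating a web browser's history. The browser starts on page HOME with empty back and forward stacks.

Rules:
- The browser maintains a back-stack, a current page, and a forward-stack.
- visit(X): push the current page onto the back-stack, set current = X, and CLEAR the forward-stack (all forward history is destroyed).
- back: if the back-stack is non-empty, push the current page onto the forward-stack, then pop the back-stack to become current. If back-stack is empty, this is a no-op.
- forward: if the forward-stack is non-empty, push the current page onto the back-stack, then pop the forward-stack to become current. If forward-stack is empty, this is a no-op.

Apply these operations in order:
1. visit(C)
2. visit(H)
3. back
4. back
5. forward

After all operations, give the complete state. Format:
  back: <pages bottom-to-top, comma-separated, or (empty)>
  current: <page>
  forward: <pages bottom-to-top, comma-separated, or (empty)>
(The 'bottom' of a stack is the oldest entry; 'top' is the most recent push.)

After 1 (visit(C)): cur=C back=1 fwd=0
After 2 (visit(H)): cur=H back=2 fwd=0
After 3 (back): cur=C back=1 fwd=1
After 4 (back): cur=HOME back=0 fwd=2
After 5 (forward): cur=C back=1 fwd=1

Answer: back: HOME
current: C
forward: H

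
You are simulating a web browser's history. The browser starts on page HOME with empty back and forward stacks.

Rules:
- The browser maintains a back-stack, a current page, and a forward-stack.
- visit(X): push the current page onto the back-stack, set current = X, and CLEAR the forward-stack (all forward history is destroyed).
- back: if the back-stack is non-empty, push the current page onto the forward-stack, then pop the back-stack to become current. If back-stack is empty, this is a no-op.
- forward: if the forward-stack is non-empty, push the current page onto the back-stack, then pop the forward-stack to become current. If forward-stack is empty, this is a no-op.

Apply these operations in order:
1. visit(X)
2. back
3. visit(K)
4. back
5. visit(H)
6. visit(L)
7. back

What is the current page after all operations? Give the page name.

After 1 (visit(X)): cur=X back=1 fwd=0
After 2 (back): cur=HOME back=0 fwd=1
After 3 (visit(K)): cur=K back=1 fwd=0
After 4 (back): cur=HOME back=0 fwd=1
After 5 (visit(H)): cur=H back=1 fwd=0
After 6 (visit(L)): cur=L back=2 fwd=0
After 7 (back): cur=H back=1 fwd=1

Answer: H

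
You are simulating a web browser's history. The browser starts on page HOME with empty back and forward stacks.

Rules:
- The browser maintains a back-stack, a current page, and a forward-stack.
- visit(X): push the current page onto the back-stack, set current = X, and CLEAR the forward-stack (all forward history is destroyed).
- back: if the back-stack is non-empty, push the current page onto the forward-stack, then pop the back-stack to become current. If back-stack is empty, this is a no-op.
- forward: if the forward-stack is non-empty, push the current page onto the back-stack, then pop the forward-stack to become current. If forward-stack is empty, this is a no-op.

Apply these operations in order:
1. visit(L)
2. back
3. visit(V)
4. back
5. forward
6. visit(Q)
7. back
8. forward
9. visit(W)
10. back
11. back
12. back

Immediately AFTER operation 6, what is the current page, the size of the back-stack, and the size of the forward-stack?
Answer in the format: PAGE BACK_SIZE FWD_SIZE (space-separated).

After 1 (visit(L)): cur=L back=1 fwd=0
After 2 (back): cur=HOME back=0 fwd=1
After 3 (visit(V)): cur=V back=1 fwd=0
After 4 (back): cur=HOME back=0 fwd=1
After 5 (forward): cur=V back=1 fwd=0
After 6 (visit(Q)): cur=Q back=2 fwd=0

Q 2 0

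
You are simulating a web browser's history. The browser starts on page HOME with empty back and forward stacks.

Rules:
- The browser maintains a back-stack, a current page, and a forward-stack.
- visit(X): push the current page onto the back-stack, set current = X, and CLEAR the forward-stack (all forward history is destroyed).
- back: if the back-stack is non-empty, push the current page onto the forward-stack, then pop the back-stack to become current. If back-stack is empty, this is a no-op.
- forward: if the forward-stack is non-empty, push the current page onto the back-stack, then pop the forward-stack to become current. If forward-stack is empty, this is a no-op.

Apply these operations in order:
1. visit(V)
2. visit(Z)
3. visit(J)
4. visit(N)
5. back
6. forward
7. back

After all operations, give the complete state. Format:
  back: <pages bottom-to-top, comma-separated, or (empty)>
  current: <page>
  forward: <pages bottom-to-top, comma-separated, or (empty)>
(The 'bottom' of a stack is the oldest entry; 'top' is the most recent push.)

Answer: back: HOME,V,Z
current: J
forward: N

Derivation:
After 1 (visit(V)): cur=V back=1 fwd=0
After 2 (visit(Z)): cur=Z back=2 fwd=0
After 3 (visit(J)): cur=J back=3 fwd=0
After 4 (visit(N)): cur=N back=4 fwd=0
After 5 (back): cur=J back=3 fwd=1
After 6 (forward): cur=N back=4 fwd=0
After 7 (back): cur=J back=3 fwd=1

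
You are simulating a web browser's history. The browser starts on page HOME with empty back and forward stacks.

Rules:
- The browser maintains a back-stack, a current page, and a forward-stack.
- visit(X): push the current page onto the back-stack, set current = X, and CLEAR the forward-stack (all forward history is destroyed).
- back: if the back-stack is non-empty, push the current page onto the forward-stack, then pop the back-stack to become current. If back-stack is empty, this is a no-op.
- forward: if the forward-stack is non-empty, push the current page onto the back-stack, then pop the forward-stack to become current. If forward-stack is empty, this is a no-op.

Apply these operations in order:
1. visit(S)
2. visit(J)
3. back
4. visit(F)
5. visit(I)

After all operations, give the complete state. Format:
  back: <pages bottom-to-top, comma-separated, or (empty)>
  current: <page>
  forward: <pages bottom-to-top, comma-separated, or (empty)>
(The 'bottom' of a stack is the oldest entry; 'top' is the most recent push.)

Answer: back: HOME,S,F
current: I
forward: (empty)

Derivation:
After 1 (visit(S)): cur=S back=1 fwd=0
After 2 (visit(J)): cur=J back=2 fwd=0
After 3 (back): cur=S back=1 fwd=1
After 4 (visit(F)): cur=F back=2 fwd=0
After 5 (visit(I)): cur=I back=3 fwd=0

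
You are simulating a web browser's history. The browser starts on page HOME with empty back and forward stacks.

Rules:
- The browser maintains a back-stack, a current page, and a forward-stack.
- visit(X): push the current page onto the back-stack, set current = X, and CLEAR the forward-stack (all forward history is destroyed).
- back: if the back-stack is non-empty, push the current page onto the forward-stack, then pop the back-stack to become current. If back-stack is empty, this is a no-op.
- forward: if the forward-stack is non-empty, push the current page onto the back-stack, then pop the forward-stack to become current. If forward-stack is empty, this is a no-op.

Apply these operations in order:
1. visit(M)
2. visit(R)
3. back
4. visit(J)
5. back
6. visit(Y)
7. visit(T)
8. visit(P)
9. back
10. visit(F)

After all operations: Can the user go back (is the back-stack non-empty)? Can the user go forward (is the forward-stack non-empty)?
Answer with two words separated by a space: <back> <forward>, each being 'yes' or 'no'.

After 1 (visit(M)): cur=M back=1 fwd=0
After 2 (visit(R)): cur=R back=2 fwd=0
After 3 (back): cur=M back=1 fwd=1
After 4 (visit(J)): cur=J back=2 fwd=0
After 5 (back): cur=M back=1 fwd=1
After 6 (visit(Y)): cur=Y back=2 fwd=0
After 7 (visit(T)): cur=T back=3 fwd=0
After 8 (visit(P)): cur=P back=4 fwd=0
After 9 (back): cur=T back=3 fwd=1
After 10 (visit(F)): cur=F back=4 fwd=0

Answer: yes no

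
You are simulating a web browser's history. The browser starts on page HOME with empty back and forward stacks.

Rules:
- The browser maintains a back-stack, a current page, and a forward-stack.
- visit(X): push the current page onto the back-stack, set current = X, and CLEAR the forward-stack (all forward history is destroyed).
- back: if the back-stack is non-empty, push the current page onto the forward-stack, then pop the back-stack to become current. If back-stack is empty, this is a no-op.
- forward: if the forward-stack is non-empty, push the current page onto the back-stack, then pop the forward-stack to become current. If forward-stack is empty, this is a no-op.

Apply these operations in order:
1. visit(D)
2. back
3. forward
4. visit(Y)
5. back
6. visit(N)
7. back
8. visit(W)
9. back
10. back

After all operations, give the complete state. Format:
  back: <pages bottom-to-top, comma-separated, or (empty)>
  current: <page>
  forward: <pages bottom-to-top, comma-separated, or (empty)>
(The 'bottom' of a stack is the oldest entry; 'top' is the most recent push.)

Answer: back: (empty)
current: HOME
forward: W,D

Derivation:
After 1 (visit(D)): cur=D back=1 fwd=0
After 2 (back): cur=HOME back=0 fwd=1
After 3 (forward): cur=D back=1 fwd=0
After 4 (visit(Y)): cur=Y back=2 fwd=0
After 5 (back): cur=D back=1 fwd=1
After 6 (visit(N)): cur=N back=2 fwd=0
After 7 (back): cur=D back=1 fwd=1
After 8 (visit(W)): cur=W back=2 fwd=0
After 9 (back): cur=D back=1 fwd=1
After 10 (back): cur=HOME back=0 fwd=2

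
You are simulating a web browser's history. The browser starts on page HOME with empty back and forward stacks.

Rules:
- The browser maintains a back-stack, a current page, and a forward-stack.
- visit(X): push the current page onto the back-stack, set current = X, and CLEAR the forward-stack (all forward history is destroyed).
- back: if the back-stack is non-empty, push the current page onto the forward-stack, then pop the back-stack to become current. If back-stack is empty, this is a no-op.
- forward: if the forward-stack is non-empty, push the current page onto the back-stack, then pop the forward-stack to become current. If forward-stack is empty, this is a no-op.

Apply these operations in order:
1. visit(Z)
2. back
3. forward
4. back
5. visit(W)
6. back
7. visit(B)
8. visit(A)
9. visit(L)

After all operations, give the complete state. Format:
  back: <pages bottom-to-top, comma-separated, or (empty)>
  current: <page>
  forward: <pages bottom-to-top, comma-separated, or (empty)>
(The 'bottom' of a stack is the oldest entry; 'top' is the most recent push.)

Answer: back: HOME,B,A
current: L
forward: (empty)

Derivation:
After 1 (visit(Z)): cur=Z back=1 fwd=0
After 2 (back): cur=HOME back=0 fwd=1
After 3 (forward): cur=Z back=1 fwd=0
After 4 (back): cur=HOME back=0 fwd=1
After 5 (visit(W)): cur=W back=1 fwd=0
After 6 (back): cur=HOME back=0 fwd=1
After 7 (visit(B)): cur=B back=1 fwd=0
After 8 (visit(A)): cur=A back=2 fwd=0
After 9 (visit(L)): cur=L back=3 fwd=0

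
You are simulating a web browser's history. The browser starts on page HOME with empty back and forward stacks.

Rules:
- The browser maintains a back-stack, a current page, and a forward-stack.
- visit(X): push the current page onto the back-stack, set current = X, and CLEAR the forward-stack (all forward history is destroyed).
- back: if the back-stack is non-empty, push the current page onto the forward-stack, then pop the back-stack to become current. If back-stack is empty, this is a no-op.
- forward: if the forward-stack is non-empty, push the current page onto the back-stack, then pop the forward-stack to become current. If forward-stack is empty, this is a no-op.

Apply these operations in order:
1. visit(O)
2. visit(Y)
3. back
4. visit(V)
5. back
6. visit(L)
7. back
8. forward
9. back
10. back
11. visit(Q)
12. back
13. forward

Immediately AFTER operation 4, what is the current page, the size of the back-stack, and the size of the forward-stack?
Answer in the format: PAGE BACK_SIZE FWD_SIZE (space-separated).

After 1 (visit(O)): cur=O back=1 fwd=0
After 2 (visit(Y)): cur=Y back=2 fwd=0
After 3 (back): cur=O back=1 fwd=1
After 4 (visit(V)): cur=V back=2 fwd=0

V 2 0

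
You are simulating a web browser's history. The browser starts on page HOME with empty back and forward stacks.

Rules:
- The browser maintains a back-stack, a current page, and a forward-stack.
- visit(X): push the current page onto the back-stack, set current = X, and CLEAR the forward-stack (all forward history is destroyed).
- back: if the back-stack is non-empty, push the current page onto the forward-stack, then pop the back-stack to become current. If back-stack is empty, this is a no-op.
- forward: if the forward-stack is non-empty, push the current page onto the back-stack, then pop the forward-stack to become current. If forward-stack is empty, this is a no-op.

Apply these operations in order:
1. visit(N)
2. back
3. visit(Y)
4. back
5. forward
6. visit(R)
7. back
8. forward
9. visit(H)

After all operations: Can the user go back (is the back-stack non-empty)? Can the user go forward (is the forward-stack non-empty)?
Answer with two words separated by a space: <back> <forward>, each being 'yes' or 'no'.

After 1 (visit(N)): cur=N back=1 fwd=0
After 2 (back): cur=HOME back=0 fwd=1
After 3 (visit(Y)): cur=Y back=1 fwd=0
After 4 (back): cur=HOME back=0 fwd=1
After 5 (forward): cur=Y back=1 fwd=0
After 6 (visit(R)): cur=R back=2 fwd=0
After 7 (back): cur=Y back=1 fwd=1
After 8 (forward): cur=R back=2 fwd=0
After 9 (visit(H)): cur=H back=3 fwd=0

Answer: yes no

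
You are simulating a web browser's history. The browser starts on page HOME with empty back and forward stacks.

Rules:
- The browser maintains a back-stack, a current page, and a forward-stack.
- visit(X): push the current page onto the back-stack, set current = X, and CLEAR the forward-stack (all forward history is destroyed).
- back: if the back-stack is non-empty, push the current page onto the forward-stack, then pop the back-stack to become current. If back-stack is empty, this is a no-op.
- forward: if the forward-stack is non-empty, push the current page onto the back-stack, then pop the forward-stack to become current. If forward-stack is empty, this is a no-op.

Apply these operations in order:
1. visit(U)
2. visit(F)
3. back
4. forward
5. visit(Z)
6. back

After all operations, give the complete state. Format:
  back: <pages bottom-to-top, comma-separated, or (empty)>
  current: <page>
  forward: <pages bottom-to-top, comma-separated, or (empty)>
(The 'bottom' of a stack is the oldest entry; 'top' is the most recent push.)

Answer: back: HOME,U
current: F
forward: Z

Derivation:
After 1 (visit(U)): cur=U back=1 fwd=0
After 2 (visit(F)): cur=F back=2 fwd=0
After 3 (back): cur=U back=1 fwd=1
After 4 (forward): cur=F back=2 fwd=0
After 5 (visit(Z)): cur=Z back=3 fwd=0
After 6 (back): cur=F back=2 fwd=1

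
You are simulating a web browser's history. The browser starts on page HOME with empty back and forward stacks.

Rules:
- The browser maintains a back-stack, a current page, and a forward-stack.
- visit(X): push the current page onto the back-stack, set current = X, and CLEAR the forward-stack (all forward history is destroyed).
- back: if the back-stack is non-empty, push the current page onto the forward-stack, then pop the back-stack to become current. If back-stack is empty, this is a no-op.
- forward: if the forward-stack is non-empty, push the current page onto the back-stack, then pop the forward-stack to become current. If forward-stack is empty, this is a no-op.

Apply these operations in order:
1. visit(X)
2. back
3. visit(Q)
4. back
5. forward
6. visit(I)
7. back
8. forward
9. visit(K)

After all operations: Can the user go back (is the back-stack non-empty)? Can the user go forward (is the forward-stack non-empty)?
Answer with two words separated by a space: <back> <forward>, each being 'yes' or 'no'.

After 1 (visit(X)): cur=X back=1 fwd=0
After 2 (back): cur=HOME back=0 fwd=1
After 3 (visit(Q)): cur=Q back=1 fwd=0
After 4 (back): cur=HOME back=0 fwd=1
After 5 (forward): cur=Q back=1 fwd=0
After 6 (visit(I)): cur=I back=2 fwd=0
After 7 (back): cur=Q back=1 fwd=1
After 8 (forward): cur=I back=2 fwd=0
After 9 (visit(K)): cur=K back=3 fwd=0

Answer: yes no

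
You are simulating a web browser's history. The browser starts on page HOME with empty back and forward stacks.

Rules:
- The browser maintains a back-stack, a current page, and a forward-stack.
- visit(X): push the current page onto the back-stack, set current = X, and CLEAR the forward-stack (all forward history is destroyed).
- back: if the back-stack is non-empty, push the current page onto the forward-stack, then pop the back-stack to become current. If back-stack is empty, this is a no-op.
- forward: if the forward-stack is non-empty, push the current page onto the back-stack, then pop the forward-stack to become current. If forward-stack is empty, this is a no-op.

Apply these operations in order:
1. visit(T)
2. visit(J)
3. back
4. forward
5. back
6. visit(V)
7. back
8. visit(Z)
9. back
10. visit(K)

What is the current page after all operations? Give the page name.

After 1 (visit(T)): cur=T back=1 fwd=0
After 2 (visit(J)): cur=J back=2 fwd=0
After 3 (back): cur=T back=1 fwd=1
After 4 (forward): cur=J back=2 fwd=0
After 5 (back): cur=T back=1 fwd=1
After 6 (visit(V)): cur=V back=2 fwd=0
After 7 (back): cur=T back=1 fwd=1
After 8 (visit(Z)): cur=Z back=2 fwd=0
After 9 (back): cur=T back=1 fwd=1
After 10 (visit(K)): cur=K back=2 fwd=0

Answer: K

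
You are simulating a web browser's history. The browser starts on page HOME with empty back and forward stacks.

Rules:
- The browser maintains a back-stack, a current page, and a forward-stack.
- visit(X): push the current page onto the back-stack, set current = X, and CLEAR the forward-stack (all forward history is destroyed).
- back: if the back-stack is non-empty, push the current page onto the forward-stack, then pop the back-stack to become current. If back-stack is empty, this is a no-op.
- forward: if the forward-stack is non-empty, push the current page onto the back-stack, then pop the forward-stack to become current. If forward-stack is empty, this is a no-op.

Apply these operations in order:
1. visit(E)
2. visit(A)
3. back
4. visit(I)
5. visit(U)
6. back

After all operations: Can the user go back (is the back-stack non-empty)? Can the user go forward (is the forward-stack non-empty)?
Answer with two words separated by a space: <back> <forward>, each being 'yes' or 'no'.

Answer: yes yes

Derivation:
After 1 (visit(E)): cur=E back=1 fwd=0
After 2 (visit(A)): cur=A back=2 fwd=0
After 3 (back): cur=E back=1 fwd=1
After 4 (visit(I)): cur=I back=2 fwd=0
After 5 (visit(U)): cur=U back=3 fwd=0
After 6 (back): cur=I back=2 fwd=1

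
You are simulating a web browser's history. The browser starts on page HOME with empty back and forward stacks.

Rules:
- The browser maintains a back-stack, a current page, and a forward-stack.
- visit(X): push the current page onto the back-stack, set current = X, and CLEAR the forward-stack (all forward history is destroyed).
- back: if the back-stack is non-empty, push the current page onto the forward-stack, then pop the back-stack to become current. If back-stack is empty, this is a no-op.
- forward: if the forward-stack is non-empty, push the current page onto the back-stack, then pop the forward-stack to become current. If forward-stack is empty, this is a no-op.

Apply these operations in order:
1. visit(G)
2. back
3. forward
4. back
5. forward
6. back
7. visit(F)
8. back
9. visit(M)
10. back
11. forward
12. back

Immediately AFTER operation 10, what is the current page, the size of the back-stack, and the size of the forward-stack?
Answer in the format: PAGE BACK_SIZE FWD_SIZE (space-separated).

After 1 (visit(G)): cur=G back=1 fwd=0
After 2 (back): cur=HOME back=0 fwd=1
After 3 (forward): cur=G back=1 fwd=0
After 4 (back): cur=HOME back=0 fwd=1
After 5 (forward): cur=G back=1 fwd=0
After 6 (back): cur=HOME back=0 fwd=1
After 7 (visit(F)): cur=F back=1 fwd=0
After 8 (back): cur=HOME back=0 fwd=1
After 9 (visit(M)): cur=M back=1 fwd=0
After 10 (back): cur=HOME back=0 fwd=1

HOME 0 1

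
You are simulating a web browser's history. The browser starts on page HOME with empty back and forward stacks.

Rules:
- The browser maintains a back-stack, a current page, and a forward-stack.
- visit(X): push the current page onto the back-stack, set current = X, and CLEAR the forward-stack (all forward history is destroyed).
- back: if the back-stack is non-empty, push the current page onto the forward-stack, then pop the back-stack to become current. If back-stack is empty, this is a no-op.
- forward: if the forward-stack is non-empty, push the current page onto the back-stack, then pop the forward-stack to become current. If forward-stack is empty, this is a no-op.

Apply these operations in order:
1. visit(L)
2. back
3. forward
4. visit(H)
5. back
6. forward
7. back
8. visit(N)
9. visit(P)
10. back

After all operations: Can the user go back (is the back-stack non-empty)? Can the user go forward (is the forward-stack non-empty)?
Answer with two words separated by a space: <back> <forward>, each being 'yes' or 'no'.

Answer: yes yes

Derivation:
After 1 (visit(L)): cur=L back=1 fwd=0
After 2 (back): cur=HOME back=0 fwd=1
After 3 (forward): cur=L back=1 fwd=0
After 4 (visit(H)): cur=H back=2 fwd=0
After 5 (back): cur=L back=1 fwd=1
After 6 (forward): cur=H back=2 fwd=0
After 7 (back): cur=L back=1 fwd=1
After 8 (visit(N)): cur=N back=2 fwd=0
After 9 (visit(P)): cur=P back=3 fwd=0
After 10 (back): cur=N back=2 fwd=1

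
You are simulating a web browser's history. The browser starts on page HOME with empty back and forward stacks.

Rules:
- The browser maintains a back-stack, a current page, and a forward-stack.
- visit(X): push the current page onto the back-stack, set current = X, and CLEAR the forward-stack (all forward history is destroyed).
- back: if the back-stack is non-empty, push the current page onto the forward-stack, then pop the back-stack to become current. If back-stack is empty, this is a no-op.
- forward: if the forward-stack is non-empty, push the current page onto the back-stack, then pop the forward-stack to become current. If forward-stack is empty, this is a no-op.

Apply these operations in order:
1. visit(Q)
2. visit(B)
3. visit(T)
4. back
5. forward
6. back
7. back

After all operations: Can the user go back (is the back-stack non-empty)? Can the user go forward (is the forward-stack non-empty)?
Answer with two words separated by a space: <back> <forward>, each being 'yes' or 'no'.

Answer: yes yes

Derivation:
After 1 (visit(Q)): cur=Q back=1 fwd=0
After 2 (visit(B)): cur=B back=2 fwd=0
After 3 (visit(T)): cur=T back=3 fwd=0
After 4 (back): cur=B back=2 fwd=1
After 5 (forward): cur=T back=3 fwd=0
After 6 (back): cur=B back=2 fwd=1
After 7 (back): cur=Q back=1 fwd=2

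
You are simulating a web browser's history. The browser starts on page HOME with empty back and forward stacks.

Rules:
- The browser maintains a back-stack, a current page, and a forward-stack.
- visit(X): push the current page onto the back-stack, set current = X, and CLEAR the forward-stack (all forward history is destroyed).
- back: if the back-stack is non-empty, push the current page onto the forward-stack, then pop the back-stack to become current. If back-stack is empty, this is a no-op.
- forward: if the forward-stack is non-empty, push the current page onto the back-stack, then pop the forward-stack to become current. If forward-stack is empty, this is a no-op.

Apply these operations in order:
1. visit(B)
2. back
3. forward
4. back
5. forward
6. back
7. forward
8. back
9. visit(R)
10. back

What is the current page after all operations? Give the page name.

Answer: HOME

Derivation:
After 1 (visit(B)): cur=B back=1 fwd=0
After 2 (back): cur=HOME back=0 fwd=1
After 3 (forward): cur=B back=1 fwd=0
After 4 (back): cur=HOME back=0 fwd=1
After 5 (forward): cur=B back=1 fwd=0
After 6 (back): cur=HOME back=0 fwd=1
After 7 (forward): cur=B back=1 fwd=0
After 8 (back): cur=HOME back=0 fwd=1
After 9 (visit(R)): cur=R back=1 fwd=0
After 10 (back): cur=HOME back=0 fwd=1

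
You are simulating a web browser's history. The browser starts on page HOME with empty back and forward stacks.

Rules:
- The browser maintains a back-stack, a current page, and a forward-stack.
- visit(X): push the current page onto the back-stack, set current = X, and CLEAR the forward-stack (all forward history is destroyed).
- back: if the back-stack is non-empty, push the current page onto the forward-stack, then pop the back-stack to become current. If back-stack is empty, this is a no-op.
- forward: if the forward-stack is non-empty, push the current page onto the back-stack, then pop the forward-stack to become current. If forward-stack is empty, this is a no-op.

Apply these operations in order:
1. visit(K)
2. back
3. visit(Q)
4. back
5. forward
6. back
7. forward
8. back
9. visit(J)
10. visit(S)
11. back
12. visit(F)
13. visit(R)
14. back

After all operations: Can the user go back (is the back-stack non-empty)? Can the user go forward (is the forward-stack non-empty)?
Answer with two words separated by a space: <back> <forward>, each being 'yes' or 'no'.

Answer: yes yes

Derivation:
After 1 (visit(K)): cur=K back=1 fwd=0
After 2 (back): cur=HOME back=0 fwd=1
After 3 (visit(Q)): cur=Q back=1 fwd=0
After 4 (back): cur=HOME back=0 fwd=1
After 5 (forward): cur=Q back=1 fwd=0
After 6 (back): cur=HOME back=0 fwd=1
After 7 (forward): cur=Q back=1 fwd=0
After 8 (back): cur=HOME back=0 fwd=1
After 9 (visit(J)): cur=J back=1 fwd=0
After 10 (visit(S)): cur=S back=2 fwd=0
After 11 (back): cur=J back=1 fwd=1
After 12 (visit(F)): cur=F back=2 fwd=0
After 13 (visit(R)): cur=R back=3 fwd=0
After 14 (back): cur=F back=2 fwd=1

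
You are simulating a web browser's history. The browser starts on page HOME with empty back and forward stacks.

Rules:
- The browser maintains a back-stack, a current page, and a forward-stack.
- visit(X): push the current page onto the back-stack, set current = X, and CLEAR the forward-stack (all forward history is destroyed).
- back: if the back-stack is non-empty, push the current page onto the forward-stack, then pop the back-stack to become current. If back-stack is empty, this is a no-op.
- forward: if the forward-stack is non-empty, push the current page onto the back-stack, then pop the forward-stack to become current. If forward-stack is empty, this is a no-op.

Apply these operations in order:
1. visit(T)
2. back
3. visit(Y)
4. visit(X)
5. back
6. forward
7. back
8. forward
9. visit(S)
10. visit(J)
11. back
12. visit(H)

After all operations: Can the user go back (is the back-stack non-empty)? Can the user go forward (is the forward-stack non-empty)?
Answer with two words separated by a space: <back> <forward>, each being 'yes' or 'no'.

Answer: yes no

Derivation:
After 1 (visit(T)): cur=T back=1 fwd=0
After 2 (back): cur=HOME back=0 fwd=1
After 3 (visit(Y)): cur=Y back=1 fwd=0
After 4 (visit(X)): cur=X back=2 fwd=0
After 5 (back): cur=Y back=1 fwd=1
After 6 (forward): cur=X back=2 fwd=0
After 7 (back): cur=Y back=1 fwd=1
After 8 (forward): cur=X back=2 fwd=0
After 9 (visit(S)): cur=S back=3 fwd=0
After 10 (visit(J)): cur=J back=4 fwd=0
After 11 (back): cur=S back=3 fwd=1
After 12 (visit(H)): cur=H back=4 fwd=0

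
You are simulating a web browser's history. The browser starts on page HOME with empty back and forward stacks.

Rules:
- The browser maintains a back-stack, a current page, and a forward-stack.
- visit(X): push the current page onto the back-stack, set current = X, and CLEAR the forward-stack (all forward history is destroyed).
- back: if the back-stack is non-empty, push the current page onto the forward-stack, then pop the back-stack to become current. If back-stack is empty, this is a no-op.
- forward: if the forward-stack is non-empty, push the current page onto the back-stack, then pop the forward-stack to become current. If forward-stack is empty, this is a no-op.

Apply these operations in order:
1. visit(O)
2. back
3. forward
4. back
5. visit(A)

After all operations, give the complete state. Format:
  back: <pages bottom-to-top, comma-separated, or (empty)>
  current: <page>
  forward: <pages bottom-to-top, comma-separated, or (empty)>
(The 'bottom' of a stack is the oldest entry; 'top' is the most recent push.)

Answer: back: HOME
current: A
forward: (empty)

Derivation:
After 1 (visit(O)): cur=O back=1 fwd=0
After 2 (back): cur=HOME back=0 fwd=1
After 3 (forward): cur=O back=1 fwd=0
After 4 (back): cur=HOME back=0 fwd=1
After 5 (visit(A)): cur=A back=1 fwd=0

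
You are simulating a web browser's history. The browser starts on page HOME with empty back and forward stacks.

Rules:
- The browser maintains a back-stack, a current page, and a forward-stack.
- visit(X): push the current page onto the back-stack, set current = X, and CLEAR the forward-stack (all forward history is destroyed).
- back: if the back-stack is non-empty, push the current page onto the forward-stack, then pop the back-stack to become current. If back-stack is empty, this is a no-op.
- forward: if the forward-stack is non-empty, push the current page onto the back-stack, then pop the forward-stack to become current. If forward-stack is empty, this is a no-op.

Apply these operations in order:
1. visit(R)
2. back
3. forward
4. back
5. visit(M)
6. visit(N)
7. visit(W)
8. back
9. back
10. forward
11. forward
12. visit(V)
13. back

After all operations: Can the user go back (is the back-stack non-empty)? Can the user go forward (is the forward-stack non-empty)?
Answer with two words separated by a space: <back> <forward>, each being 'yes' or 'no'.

After 1 (visit(R)): cur=R back=1 fwd=0
After 2 (back): cur=HOME back=0 fwd=1
After 3 (forward): cur=R back=1 fwd=0
After 4 (back): cur=HOME back=0 fwd=1
After 5 (visit(M)): cur=M back=1 fwd=0
After 6 (visit(N)): cur=N back=2 fwd=0
After 7 (visit(W)): cur=W back=3 fwd=0
After 8 (back): cur=N back=2 fwd=1
After 9 (back): cur=M back=1 fwd=2
After 10 (forward): cur=N back=2 fwd=1
After 11 (forward): cur=W back=3 fwd=0
After 12 (visit(V)): cur=V back=4 fwd=0
After 13 (back): cur=W back=3 fwd=1

Answer: yes yes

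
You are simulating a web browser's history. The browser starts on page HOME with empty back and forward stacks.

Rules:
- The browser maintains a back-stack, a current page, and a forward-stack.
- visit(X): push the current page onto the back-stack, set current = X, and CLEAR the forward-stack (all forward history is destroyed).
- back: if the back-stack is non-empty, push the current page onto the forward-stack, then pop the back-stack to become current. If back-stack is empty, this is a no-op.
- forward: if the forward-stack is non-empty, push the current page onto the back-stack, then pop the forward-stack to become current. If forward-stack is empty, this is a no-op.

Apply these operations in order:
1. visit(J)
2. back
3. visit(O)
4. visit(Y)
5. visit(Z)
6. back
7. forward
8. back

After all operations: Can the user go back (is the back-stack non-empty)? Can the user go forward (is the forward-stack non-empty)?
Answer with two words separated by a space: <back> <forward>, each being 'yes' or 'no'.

After 1 (visit(J)): cur=J back=1 fwd=0
After 2 (back): cur=HOME back=0 fwd=1
After 3 (visit(O)): cur=O back=1 fwd=0
After 4 (visit(Y)): cur=Y back=2 fwd=0
After 5 (visit(Z)): cur=Z back=3 fwd=0
After 6 (back): cur=Y back=2 fwd=1
After 7 (forward): cur=Z back=3 fwd=0
After 8 (back): cur=Y back=2 fwd=1

Answer: yes yes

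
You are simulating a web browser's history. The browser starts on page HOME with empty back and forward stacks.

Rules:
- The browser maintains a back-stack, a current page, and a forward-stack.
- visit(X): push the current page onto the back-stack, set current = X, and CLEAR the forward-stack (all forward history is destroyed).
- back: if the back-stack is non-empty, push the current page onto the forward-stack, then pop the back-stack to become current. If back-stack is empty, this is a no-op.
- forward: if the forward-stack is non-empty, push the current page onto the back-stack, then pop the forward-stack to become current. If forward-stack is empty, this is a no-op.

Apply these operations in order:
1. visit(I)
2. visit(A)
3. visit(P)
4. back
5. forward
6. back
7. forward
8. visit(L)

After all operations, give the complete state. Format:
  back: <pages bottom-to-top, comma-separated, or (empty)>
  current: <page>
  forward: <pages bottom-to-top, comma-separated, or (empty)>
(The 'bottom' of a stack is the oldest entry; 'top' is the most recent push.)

After 1 (visit(I)): cur=I back=1 fwd=0
After 2 (visit(A)): cur=A back=2 fwd=0
After 3 (visit(P)): cur=P back=3 fwd=0
After 4 (back): cur=A back=2 fwd=1
After 5 (forward): cur=P back=3 fwd=0
After 6 (back): cur=A back=2 fwd=1
After 7 (forward): cur=P back=3 fwd=0
After 8 (visit(L)): cur=L back=4 fwd=0

Answer: back: HOME,I,A,P
current: L
forward: (empty)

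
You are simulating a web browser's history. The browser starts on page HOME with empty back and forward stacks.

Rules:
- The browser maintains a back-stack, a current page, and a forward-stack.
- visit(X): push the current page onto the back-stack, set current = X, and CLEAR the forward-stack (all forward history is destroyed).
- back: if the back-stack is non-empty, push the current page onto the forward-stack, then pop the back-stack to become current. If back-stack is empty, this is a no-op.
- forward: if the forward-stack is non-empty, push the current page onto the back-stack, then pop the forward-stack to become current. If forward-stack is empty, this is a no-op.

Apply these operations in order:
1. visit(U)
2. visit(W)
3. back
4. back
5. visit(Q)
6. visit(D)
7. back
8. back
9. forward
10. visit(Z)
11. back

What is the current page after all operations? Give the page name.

Answer: Q

Derivation:
After 1 (visit(U)): cur=U back=1 fwd=0
After 2 (visit(W)): cur=W back=2 fwd=0
After 3 (back): cur=U back=1 fwd=1
After 4 (back): cur=HOME back=0 fwd=2
After 5 (visit(Q)): cur=Q back=1 fwd=0
After 6 (visit(D)): cur=D back=2 fwd=0
After 7 (back): cur=Q back=1 fwd=1
After 8 (back): cur=HOME back=0 fwd=2
After 9 (forward): cur=Q back=1 fwd=1
After 10 (visit(Z)): cur=Z back=2 fwd=0
After 11 (back): cur=Q back=1 fwd=1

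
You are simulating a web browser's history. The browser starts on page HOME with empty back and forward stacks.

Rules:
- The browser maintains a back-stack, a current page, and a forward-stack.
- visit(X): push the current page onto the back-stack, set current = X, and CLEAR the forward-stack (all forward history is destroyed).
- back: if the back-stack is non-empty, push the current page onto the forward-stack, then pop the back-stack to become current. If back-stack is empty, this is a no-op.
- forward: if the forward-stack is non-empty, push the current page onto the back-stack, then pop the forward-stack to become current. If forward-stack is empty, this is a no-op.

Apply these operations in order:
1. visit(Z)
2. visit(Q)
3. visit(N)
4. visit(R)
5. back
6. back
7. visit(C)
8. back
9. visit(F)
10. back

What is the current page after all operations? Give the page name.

After 1 (visit(Z)): cur=Z back=1 fwd=0
After 2 (visit(Q)): cur=Q back=2 fwd=0
After 3 (visit(N)): cur=N back=3 fwd=0
After 4 (visit(R)): cur=R back=4 fwd=0
After 5 (back): cur=N back=3 fwd=1
After 6 (back): cur=Q back=2 fwd=2
After 7 (visit(C)): cur=C back=3 fwd=0
After 8 (back): cur=Q back=2 fwd=1
After 9 (visit(F)): cur=F back=3 fwd=0
After 10 (back): cur=Q back=2 fwd=1

Answer: Q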